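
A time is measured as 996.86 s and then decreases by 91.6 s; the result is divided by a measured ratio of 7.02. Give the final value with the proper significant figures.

996.86 s − 91.6 s = 905.26 s; the difference is limited to 1 decimal place (4 s.f.).
Carrying full precision, 905.26 ÷ 7.02 = 128.954415954… s; 7.02 has 3 s.f., so the result keeps min(4, 3) = 3 s.f.
Rounded to 3 significant figures: 129 s.

129 s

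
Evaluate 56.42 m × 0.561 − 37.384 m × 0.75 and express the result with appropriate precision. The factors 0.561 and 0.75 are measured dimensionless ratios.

56.42 × 0.561 = 31.65162 → 31.7 m (3 s.f., last digit at the 10^-1 place).
37.384 × 0.75 = 28.038 → 28 m (2 s.f., last digit at the 10^0 place).
Difference: 3.61362 m; keep the coarser place, 10^0.
Result: 4 m.

4 m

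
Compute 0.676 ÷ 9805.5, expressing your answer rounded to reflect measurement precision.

0.676 ÷ 9805.5 = 0.000068940900515…
Multiplication/division keeps the fewest significant figures: 0.676 → 3 s.f., 9805.5 → 5 s.f.; limit is 3.
Rounded to 3 significant figures: 6.89 × 10^-5.

6.89 × 10^-5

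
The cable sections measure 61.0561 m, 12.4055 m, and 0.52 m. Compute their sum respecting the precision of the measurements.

73.98 m

61.0561 m + 12.4055 m + 0.52 m = 73.9816 m.
Addition/subtraction keeps the fewest decimal places: 61.0561 → 4 decimal places, 12.4055 → 4 decimal places, 0.52 → 2 decimal places; limit is 2.
Rounded to 2 decimal places: 73.98 m.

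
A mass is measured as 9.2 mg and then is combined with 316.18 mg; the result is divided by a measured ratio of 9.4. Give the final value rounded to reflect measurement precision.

9.2 mg + 316.18 mg = 325.38 mg; the sum is limited to 1 decimal place (4 s.f.).
Carrying full precision, 325.38 ÷ 9.4 = 34.614893617… mg; 9.4 has 2 s.f., so the result keeps min(4, 2) = 2 s.f.
Rounded to 2 significant figures: 35 mg.

35 mg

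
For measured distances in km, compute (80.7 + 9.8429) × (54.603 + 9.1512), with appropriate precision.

80.7 + 9.8429 = 90.5429, limited to 1 d.p. → 3 s.f.; 54.603 + 9.1512 = 63.7542, limited to 3 d.p. → 5 s.f.
Carrying full precision, 90.5429 × 63.7542 = 5772.49015518; keep min(3, 5) = 3 s.f.
Rounded to 3 significant figures: 5.77 × 10^3 km².

5.77 × 10^3 km²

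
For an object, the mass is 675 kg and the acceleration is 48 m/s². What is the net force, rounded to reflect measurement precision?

3.2 × 10^4 N

net force = 675 kg × 48 m/s² = 32400 N.
675 has 3 significant figures; 48 has 2.
Division/multiplication keeps the fewest: 2 significant figures.
Rounded: 3.2 × 10^4 N.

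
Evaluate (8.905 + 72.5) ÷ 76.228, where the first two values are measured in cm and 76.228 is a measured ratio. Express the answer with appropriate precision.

1.07 cm

8.905 cm + 72.5 cm = 81.405 cm; the sum is limited to 1 decimal place (3 s.f.).
Carrying full precision, 81.405 ÷ 76.228 = 1.06791467702… cm; 76.228 has 5 s.f., so the result keeps min(3, 5) = 3 s.f.
Rounded to 3 significant figures: 1.07 cm.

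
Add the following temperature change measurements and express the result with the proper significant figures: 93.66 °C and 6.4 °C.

100.1 °C

93.66 °C + 6.4 °C = 100.06 °C.
Addition/subtraction keeps the fewest decimal places: 93.66 → 2 decimal places, 6.4 → 1 decimal place; limit is 1.
Rounded to 1 decimal place: 100.1 °C.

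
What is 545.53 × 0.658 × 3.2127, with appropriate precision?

545.53 × 0.658 × 3.2127 = 1153.226744…
Multiplication/division keeps the fewest significant figures: 545.53 → 5 s.f., 0.658 → 3 s.f., 3.2127 → 5 s.f.; limit is 3.
Rounded to 3 significant figures: 1.15 × 10^3.

1.15 × 10^3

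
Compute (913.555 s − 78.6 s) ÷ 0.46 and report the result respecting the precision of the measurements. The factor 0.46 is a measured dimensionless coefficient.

1.8 × 10³ s

913.555 s − 78.6 s = 834.955 s; the difference is limited to 1 decimal place (4 s.f.).
Carrying full precision, 834.955 ÷ 0.46 = 1815.11956522… s; 0.46 has 2 s.f., so the result keeps min(4, 2) = 2 s.f.
Rounded to 2 significant figures: 1.8 × 10³ s.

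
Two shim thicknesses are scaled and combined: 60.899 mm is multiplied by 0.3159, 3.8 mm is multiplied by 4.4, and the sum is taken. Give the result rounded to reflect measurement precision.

60.899 × 0.3159 = 19.2379941 → 19.24 mm (4 s.f., last digit at the 10^-2 place).
3.8 × 4.4 = 16.72 → 17 mm (2 s.f., last digit at the 10^0 place).
Sum: 35.9579941 mm; keep the coarser place, 10^0.
Result: 36 mm.

36 mm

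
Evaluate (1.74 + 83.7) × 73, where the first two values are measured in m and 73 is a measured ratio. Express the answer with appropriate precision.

6.2 × 10³ m

1.74 m + 83.7 m = 85.44 m; the sum is limited to 1 decimal place (3 s.f.).
Carrying full precision, 85.44 × 73 = 6237.12 m; 73 has 2 s.f., so the result keeps min(3, 2) = 2 s.f.
Rounded to 2 significant figures: 6.2 × 10³ m.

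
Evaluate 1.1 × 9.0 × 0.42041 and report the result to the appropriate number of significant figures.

1.1 × 9.0 × 0.42041 = 4.162059
Multiplication/division keeps the fewest significant figures: 1.1 → 2 s.f., 9.0 → 2 s.f., 0.42041 → 5 s.f.; limit is 2.
Rounded to 2 significant figures: 4.2.

4.2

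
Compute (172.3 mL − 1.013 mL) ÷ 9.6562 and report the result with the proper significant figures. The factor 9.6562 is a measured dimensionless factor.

172.3 mL − 1.013 mL = 171.287 mL; the difference is limited to 1 decimal place (4 s.f.).
Carrying full precision, 171.287 ÷ 9.6562 = 17.738551397… mL; 9.6562 has 5 s.f., so the result keeps min(4, 5) = 4 s.f.
Rounded to 4 significant figures: 17.74 mL.

17.74 mL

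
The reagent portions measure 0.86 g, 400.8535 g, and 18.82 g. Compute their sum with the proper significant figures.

0.86 g + 400.8535 g + 18.82 g = 420.5335 g.
Addition/subtraction keeps the fewest decimal places: 0.86 → 2 decimal places, 400.8535 → 4 decimal places, 18.82 → 2 decimal places; limit is 2.
Rounded to 2 decimal places: 420.53 g.

420.53 g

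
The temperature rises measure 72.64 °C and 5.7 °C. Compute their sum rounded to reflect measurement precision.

78.3 °C

72.64 °C + 5.7 °C = 78.34 °C.
Addition/subtraction keeps the fewest decimal places: 72.64 → 2 decimal places, 5.7 → 1 decimal place; limit is 1.
Rounded to 1 decimal place: 78.3 °C.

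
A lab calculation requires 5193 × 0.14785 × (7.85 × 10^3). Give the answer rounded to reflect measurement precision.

6.03 × 10^6

5193 × 0.14785 × (7.85 × 10^3) = 6027112.6425
Multiplication/division keeps the fewest significant figures: 5193 → 4 s.f., 0.14785 → 5 s.f., 7.85 × 10^3 → 3 s.f.; limit is 3.
Rounded to 3 significant figures: 6.03 × 10^6.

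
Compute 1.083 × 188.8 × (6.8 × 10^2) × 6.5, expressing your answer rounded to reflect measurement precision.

1.083 × 188.8 × (6.8 × 10^2) × 6.5 = 903759.168
Multiplication/division keeps the fewest significant figures: 1.083 → 4 s.f., 188.8 → 4 s.f., 6.8 × 10^2 → 2 s.f., 6.5 → 2 s.f.; limit is 2.
Rounded to 2 significant figures: 9.0 × 10^5.

9.0 × 10^5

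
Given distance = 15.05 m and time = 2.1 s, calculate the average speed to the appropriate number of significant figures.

average speed = 15.05 m ÷ 2.1 s = 7.16666666667… m/s.
15.05 has 4 significant figures; 2.1 has 2.
Division/multiplication keeps the fewest: 2 significant figures.
Rounded: 7.2 m/s.

7.2 m/s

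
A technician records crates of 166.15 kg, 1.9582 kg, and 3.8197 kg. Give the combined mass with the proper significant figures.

171.93 kg

166.15 kg + 1.9582 kg + 3.8197 kg = 171.9279 kg.
Addition/subtraction keeps the fewest decimal places: 166.15 → 2 decimal places, 1.9582 → 4 decimal places, 3.8197 → 4 decimal places; limit is 2.
Rounded to 2 decimal places: 171.93 kg.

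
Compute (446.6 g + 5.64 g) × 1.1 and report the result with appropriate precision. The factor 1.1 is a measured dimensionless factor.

446.6 g + 5.64 g = 452.24 g; the sum is limited to 1 decimal place (4 s.f.).
Carrying full precision, 452.24 × 1.1 = 497.464 g; 1.1 has 2 s.f., so the result keeps min(4, 2) = 2 s.f.
Rounded to 2 significant figures: 5.0 × 10² g.

5.0 × 10² g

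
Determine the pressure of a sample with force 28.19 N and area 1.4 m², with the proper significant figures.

pressure = 28.19 N ÷ 1.4 m² = 20.1357142857… Pa.
28.19 has 4 significant figures; 1.4 has 2.
Division/multiplication keeps the fewest: 2 significant figures.
Rounded: 20. Pa.

20. Pa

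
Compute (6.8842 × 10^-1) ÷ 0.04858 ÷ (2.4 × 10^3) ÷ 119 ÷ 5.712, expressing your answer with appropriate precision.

8.7 × 10^-6

(6.8842 × 10^-1) ÷ 0.04858 ÷ (2.4 × 10^3) ÷ 119 ÷ 5.712 = 0.0000086865948601…
Multiplication/division keeps the fewest significant figures: 6.8842 × 10^-1 → 5 s.f., 0.04858 → 4 s.f., 2.4 × 10^3 → 2 s.f., 119 → 3 s.f., 5.712 → 4 s.f.; limit is 2.
Rounded to 2 significant figures: 8.7 × 10^-6.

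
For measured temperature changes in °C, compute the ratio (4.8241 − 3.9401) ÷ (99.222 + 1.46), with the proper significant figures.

0.008780

4.8241 − 3.9401 = 0.8840, limited to 4 d.p. → 4 s.f.; 99.222 + 1.46 = 100.682, limited to 2 d.p. → 5 s.f.
Carrying full precision, 0.8840 ÷ 100.682 = 0.00878011958443…; keep min(4, 5) = 4 s.f.
Rounded to 4 significant figures: 0.008780.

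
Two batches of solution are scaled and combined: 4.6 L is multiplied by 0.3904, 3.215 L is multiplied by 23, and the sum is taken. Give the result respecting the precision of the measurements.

76 L

4.6 × 0.3904 = 1.79584 → 1.8 L (2 s.f., last digit at the 10^-1 place).
3.215 × 23 = 73.945 → 74 L (2 s.f., last digit at the 10^0 place).
Sum: 75.74084 L; keep the coarser place, 10^0.
Result: 76 L.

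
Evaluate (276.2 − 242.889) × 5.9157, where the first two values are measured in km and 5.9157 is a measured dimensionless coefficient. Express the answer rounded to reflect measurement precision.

276.2 km − 242.889 km = 33.311 km; the difference is limited to 1 decimal place (3 s.f.).
Carrying full precision, 33.311 × 5.9157 = 197.0578827 km; 5.9157 has 5 s.f., so the result keeps min(3, 5) = 3 s.f.
Rounded to 3 significant figures: 197 km.

197 km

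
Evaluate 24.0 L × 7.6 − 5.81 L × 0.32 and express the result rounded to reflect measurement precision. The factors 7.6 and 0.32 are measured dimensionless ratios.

1.8 × 10^2 L

24.0 × 7.6 = 182.4 → 1.8 × 10^2 L (2 s.f., last digit at the 10^1 place).
5.81 × 0.32 = 1.8592 → 1.9 L (2 s.f., last digit at the 10^-1 place).
Difference: 180.5408 L; keep the coarser place, 10^1.
Result: 1.8 × 10^2 L.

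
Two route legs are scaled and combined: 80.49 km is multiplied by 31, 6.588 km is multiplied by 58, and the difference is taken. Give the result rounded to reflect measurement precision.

2.1 × 10³ km

80.49 × 31 = 2495.19 → 2.5 × 10³ km (2 s.f., last digit at the 10^2 place).
6.588 × 58 = 382.104 → 3.8 × 10² km (2 s.f., last digit at the 10^1 place).
Difference: 2113.086 km; keep the coarser place, 10^2.
Result: 2.1 × 10³ km.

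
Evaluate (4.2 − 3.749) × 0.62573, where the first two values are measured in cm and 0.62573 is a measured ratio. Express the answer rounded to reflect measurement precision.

4.2 cm − 3.749 cm = 0.451 cm; the difference is limited to 1 decimal place (1 s.f.).
Carrying full precision, 0.451 × 0.62573 = 0.28220423 cm; 0.62573 has 5 s.f., so the result keeps min(1, 5) = 1 s.f.
Rounded to 1 significant figure: 0.3 cm.

0.3 cm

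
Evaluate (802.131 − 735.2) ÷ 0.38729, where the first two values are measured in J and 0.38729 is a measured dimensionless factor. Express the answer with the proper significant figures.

802.131 J − 735.2 J = 66.931 J; the difference is limited to 1 decimal place (3 s.f.).
Carrying full precision, 66.931 ÷ 0.38729 = 172.81881794… J; 0.38729 has 5 s.f., so the result keeps min(3, 5) = 3 s.f.
Rounded to 3 significant figures: 1.73 × 10² J.

1.73 × 10² J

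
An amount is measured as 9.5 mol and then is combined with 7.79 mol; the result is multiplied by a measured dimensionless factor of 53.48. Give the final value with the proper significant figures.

925 mol

9.5 mol + 7.79 mol = 17.29 mol; the sum is limited to 1 decimal place (3 s.f.).
Carrying full precision, 17.29 × 53.48 = 924.6692 mol; 53.48 has 4 s.f., so the result keeps min(3, 4) = 3 s.f.
Rounded to 3 significant figures: 925 mol.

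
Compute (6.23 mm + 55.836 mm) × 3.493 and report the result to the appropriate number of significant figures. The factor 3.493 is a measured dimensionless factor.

6.23 mm + 55.836 mm = 62.066 mm; the sum is limited to 2 decimal places (4 s.f.).
Carrying full precision, 62.066 × 3.493 = 216.796538 mm; 3.493 has 4 s.f., so the result keeps min(4, 4) = 4 s.f.
Rounded to 4 significant figures: 216.8 mm.

216.8 mm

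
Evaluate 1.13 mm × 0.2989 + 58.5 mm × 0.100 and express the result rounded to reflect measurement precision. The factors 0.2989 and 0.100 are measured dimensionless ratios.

1.13 × 0.2989 = 0.337757 → 0.338 mm (3 s.f., last digit at the 10^-3 place).
58.5 × 0.100 = 5.85 → 5.85 mm (3 s.f., last digit at the 10^-2 place).
Sum: 6.187757 mm; keep the coarser place, 10^-2.
Result: 6.19 mm.

6.19 mm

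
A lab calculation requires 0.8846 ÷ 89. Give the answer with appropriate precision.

0.8846 ÷ 89 = 0.0099393258427…
Multiplication/division keeps the fewest significant figures: 0.8846 → 4 s.f., 89 → 2 s.f.; limit is 2.
Rounded to 2 significant figures: 0.0099.

0.0099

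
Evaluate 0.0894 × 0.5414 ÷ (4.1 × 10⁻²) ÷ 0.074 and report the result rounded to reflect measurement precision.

16

0.0894 × 0.5414 ÷ (4.1 × 10⁻²) ÷ 0.074 = 15.9529202373…
Multiplication/division keeps the fewest significant figures: 0.0894 → 3 s.f., 0.5414 → 4 s.f., 4.1 × 10⁻² → 2 s.f., 0.074 → 2 s.f.; limit is 2.
Rounded to 2 significant figures: 16.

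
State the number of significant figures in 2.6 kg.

2.6: every digit is nonzero and significant.

2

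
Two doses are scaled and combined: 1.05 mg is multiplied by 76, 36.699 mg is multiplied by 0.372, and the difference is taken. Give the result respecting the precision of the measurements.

66 mg

1.05 × 76 = 79.8 → 80. mg (2 s.f., last digit at the 10^0 place).
36.699 × 0.372 = 13.652028 → 13.7 mg (3 s.f., last digit at the 10^-1 place).
Difference: 66.147972 mg; keep the coarser place, 10^0.
Result: 66 mg.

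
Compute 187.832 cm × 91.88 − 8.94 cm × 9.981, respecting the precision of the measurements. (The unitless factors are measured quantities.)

1.717 × 10⁴ cm

187.832 × 91.88 = 17258.00416 → 1.726 × 10⁴ cm (4 s.f., last digit at the 10^1 place).
8.94 × 9.981 = 89.23014 → 89.2 cm (3 s.f., last digit at the 10^-1 place).
Difference: 17168.77402 cm; keep the coarser place, 10^1.
Result: 1.717 × 10⁴ cm.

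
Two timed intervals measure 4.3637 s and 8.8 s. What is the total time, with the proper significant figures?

13.2 s

4.3637 s + 8.8 s = 13.1637 s.
Addition/subtraction keeps the fewest decimal places: 4.3637 → 4 decimal places, 8.8 → 1 decimal place; limit is 1.
Rounded to 1 decimal place: 13.2 s.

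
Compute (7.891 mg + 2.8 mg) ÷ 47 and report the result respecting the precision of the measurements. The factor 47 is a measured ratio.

7.891 mg + 2.8 mg = 10.691 mg; the sum is limited to 1 decimal place (3 s.f.).
Carrying full precision, 10.691 ÷ 47 = 0.227468085106… mg; 47 has 2 s.f., so the result keeps min(3, 2) = 2 s.f.
Rounded to 2 significant figures: 0.23 mg.

0.23 mg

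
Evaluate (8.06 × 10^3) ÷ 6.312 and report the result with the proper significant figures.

1.28 × 10^3

(8.06 × 10^3) ÷ 6.312 = 1276.93282636…
Multiplication/division keeps the fewest significant figures: 8.06 × 10^3 → 3 s.f., 6.312 → 4 s.f.; limit is 3.
Rounded to 3 significant figures: 1.28 × 10^3.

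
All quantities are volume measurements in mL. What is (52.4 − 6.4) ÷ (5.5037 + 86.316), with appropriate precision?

52.4 − 6.4 = 46.0, limited to 1 d.p. → 3 s.f.; 5.5037 + 86.316 = 91.8197, limited to 3 d.p. → 5 s.f.
Carrying full precision, 46.0 ÷ 91.8197 = 0.500981815449…; keep min(3, 5) = 3 s.f.
Rounded to 3 significant figures: 0.501.

0.501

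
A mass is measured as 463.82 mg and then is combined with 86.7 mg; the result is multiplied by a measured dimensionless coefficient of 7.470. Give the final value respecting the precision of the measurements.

463.82 mg + 86.7 mg = 550.52 mg; the sum is limited to 1 decimal place (4 s.f.).
Carrying full precision, 550.52 × 7.470 = 4112.3844 mg; 7.470 has 4 s.f., so the result keeps min(4, 4) = 4 s.f.
Rounded to 4 significant figures: 4112 mg.

4112 mg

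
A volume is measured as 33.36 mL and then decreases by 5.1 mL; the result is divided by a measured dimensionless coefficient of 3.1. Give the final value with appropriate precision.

9.1 mL

33.36 mL − 5.1 mL = 28.26 mL; the difference is limited to 1 decimal place (3 s.f.).
Carrying full precision, 28.26 ÷ 3.1 = 9.11612903226… mL; 3.1 has 2 s.f., so the result keeps min(3, 2) = 2 s.f.
Rounded to 2 significant figures: 9.1 mL.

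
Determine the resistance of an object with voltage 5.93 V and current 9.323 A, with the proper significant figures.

resistance = 5.93 V ÷ 9.323 A = 0.636061353642… Ω.
5.93 has 3 significant figures; 9.323 has 4.
Division/multiplication keeps the fewest: 3 significant figures.
Rounded: 0.636 Ω.

0.636 Ω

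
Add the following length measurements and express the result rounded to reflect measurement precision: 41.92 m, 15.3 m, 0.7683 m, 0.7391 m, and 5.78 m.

64.5 m

41.92 m + 15.3 m + 0.7683 m + 0.7391 m + 5.78 m = 64.5074 m.
Addition/subtraction keeps the fewest decimal places: 41.92 → 2 decimal places, 15.3 → 1 decimal place, 0.7683 → 4 decimal places, 0.7391 → 4 decimal places, 5.78 → 2 decimal places; limit is 1.
Rounded to 1 decimal place: 64.5 m.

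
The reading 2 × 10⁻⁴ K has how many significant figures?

2 × 10⁻⁴: in scientific notation every digit of the coefficient is significant.

1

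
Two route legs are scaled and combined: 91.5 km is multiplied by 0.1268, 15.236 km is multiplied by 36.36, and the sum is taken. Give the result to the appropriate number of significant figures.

91.5 × 0.1268 = 11.6022 → 11.6 km (3 s.f., last digit at the 10^-1 place).
15.236 × 36.36 = 553.98096 → 554.0 km (4 s.f., last digit at the 10^-1 place).
Sum: 565.58316 km; keep the coarser place, 10^-1.
Result: 565.6 km.

565.6 km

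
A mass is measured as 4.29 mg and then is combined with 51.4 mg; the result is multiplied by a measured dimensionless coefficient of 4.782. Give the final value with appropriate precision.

4.29 mg + 51.4 mg = 55.69 mg; the sum is limited to 1 decimal place (3 s.f.).
Carrying full precision, 55.69 × 4.782 = 266.30958 mg; 4.782 has 4 s.f., so the result keeps min(3, 4) = 3 s.f.
Rounded to 3 significant figures: 266 mg.

266 mg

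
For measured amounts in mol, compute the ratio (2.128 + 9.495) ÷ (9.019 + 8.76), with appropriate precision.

0.6537

2.128 + 9.495 = 11.623, limited to 3 d.p. → 5 s.f.; 9.019 + 8.76 = 17.779, limited to 2 d.p. → 4 s.f.
Carrying full precision, 11.623 ÷ 17.779 = 0.65374880477…; keep min(5, 4) = 4 s.f.
Rounded to 4 significant figures: 0.6537.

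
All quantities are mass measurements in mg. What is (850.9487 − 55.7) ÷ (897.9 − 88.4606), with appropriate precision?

850.9487 − 55.7 = 795.2487, limited to 1 d.p. → 4 s.f.; 897.9 − 88.4606 = 809.4394, limited to 1 d.p. → 4 s.f.
Carrying full precision, 795.2487 ÷ 809.4394 = 0.982468483743…; keep min(4, 4) = 4 s.f.
Rounded to 4 significant figures: 0.9825.

0.9825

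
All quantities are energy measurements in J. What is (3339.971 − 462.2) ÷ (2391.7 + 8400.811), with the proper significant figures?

0.26665

3339.971 − 462.2 = 2877.771, limited to 1 d.p. → 5 s.f.; 2391.7 + 8400.811 = 10792.511, limited to 1 d.p. → 6 s.f.
Carrying full precision, 2877.771 ÷ 10792.511 = 0.266645176456…; keep min(5, 6) = 5 s.f.
Rounded to 5 significant figures: 0.26665.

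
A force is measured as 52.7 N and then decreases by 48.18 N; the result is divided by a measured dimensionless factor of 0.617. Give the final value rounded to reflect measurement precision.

52.7 N − 48.18 N = 4.52 N; the difference is limited to 1 decimal place (2 s.f.).
Carrying full precision, 4.52 ÷ 0.617 = 7.32576985413… N; 0.617 has 3 s.f., so the result keeps min(2, 3) = 2 s.f.
Rounded to 2 significant figures: 7.3 N.

7.3 N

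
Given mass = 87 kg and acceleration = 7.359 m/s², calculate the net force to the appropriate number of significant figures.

net force = 87 kg × 7.359 m/s² = 640.233 N.
87 has 2 significant figures; 7.359 has 4.
Division/multiplication keeps the fewest: 2 significant figures.
Rounded: 6.4 × 10^2 N.

6.4 × 10^2 N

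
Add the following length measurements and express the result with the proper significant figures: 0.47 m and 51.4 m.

0.47 m + 51.4 m = 51.87 m.
Addition/subtraction keeps the fewest decimal places: 0.47 → 2 decimal places, 51.4 → 1 decimal place; limit is 1.
Rounded to 1 decimal place: 51.9 m.

51.9 m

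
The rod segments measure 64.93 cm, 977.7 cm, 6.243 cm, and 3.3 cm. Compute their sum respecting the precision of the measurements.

64.93 cm + 977.7 cm + 6.243 cm + 3.3 cm = 1052.173 cm.
Addition/subtraction keeps the fewest decimal places: 64.93 → 2 decimal places, 977.7 → 1 decimal place, 6.243 → 3 decimal places, 3.3 → 1 decimal place; limit is 1.
Rounded to 1 decimal place: 1052.2 cm.

1052.2 cm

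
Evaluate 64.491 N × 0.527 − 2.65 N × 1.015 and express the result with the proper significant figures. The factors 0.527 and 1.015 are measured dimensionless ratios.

31.3 N

64.491 × 0.527 = 33.986757 → 34.0 N (3 s.f., last digit at the 10^-1 place).
2.65 × 1.015 = 2.68975 → 2.69 N (3 s.f., last digit at the 10^-2 place).
Difference: 31.297007 N; keep the coarser place, 10^-1.
Result: 31.3 N.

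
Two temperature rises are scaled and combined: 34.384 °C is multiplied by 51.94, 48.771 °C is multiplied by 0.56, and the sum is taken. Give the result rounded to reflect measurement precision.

34.384 × 51.94 = 1785.90496 → 1786 °C (4 s.f., last digit at the 10^0 place).
48.771 × 0.56 = 27.31176 → 27 °C (2 s.f., last digit at the 10^0 place).
Sum: 1813.21672 °C; keep the coarser place, 10^0.
Result: 1.813 × 10^3 °C.

1.813 × 10^3 °C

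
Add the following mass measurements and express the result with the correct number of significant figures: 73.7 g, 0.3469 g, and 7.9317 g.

73.7 g + 0.3469 g + 7.9317 g = 81.9786 g.
Addition/subtraction keeps the fewest decimal places: 73.7 → 1 decimal place, 0.3469 → 4 decimal places, 7.9317 → 4 decimal places; limit is 1.
Rounded to 1 decimal place: 82.0 g.

82.0 g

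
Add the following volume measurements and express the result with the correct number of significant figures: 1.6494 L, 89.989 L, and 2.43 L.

1.6494 L + 89.989 L + 2.43 L = 94.0684 L.
Addition/subtraction keeps the fewest decimal places: 1.6494 → 4 decimal places, 89.989 → 3 decimal places, 2.43 → 2 decimal places; limit is 2.
Rounded to 2 decimal places: 94.07 L.

94.07 L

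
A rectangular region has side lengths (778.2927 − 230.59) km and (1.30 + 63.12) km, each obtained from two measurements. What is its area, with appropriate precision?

3.528 × 10⁴ km²

778.2927 − 230.59 = 547.7027, limited to 2 d.p. → 5 s.f.; 1.30 + 63.12 = 64.42, limited to 2 d.p. → 4 s.f.
Carrying full precision, 547.7027 × 64.42 = 35283.007934; keep min(5, 4) = 4 s.f.
Rounded to 4 significant figures: 3.528 × 10⁴ km².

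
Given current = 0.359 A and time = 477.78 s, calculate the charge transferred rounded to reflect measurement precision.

charge transferred = 0.359 A × 477.78 s = 171.52302 C.
0.359 has 3 significant figures; 477.78 has 5.
Division/multiplication keeps the fewest: 3 significant figures.
Rounded: 1.72 × 10² C.

1.72 × 10² C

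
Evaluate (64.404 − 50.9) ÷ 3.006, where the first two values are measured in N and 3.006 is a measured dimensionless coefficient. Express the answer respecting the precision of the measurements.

4.49 N

64.404 N − 50.9 N = 13.504 N; the difference is limited to 1 decimal place (3 s.f.).
Carrying full precision, 13.504 ÷ 3.006 = 4.49234863606… N; 3.006 has 4 s.f., so the result keeps min(3, 4) = 3 s.f.
Rounded to 3 significant figures: 4.49 N.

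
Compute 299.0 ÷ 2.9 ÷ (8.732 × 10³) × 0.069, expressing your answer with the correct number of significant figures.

8.1 × 10⁻⁴

299.0 ÷ 2.9 ÷ (8.732 × 10³) × 0.069 = 0.000814720331085…
Multiplication/division keeps the fewest significant figures: 299.0 → 4 s.f., 2.9 → 2 s.f., 8.732 × 10³ → 4 s.f., 0.069 → 2 s.f.; limit is 2.
Rounded to 2 significant figures: 8.1 × 10⁻⁴.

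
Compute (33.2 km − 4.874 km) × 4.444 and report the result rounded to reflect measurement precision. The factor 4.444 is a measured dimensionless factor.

126 km

33.2 km − 4.874 km = 28.326 km; the difference is limited to 1 decimal place (3 s.f.).
Carrying full precision, 28.326 × 4.444 = 125.880744 km; 4.444 has 4 s.f., so the result keeps min(3, 4) = 3 s.f.
Rounded to 3 significant figures: 126 km.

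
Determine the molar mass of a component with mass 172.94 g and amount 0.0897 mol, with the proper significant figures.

molar mass = 172.94 g ÷ 0.0897 mol = 1927.98216276… g/mol.
172.94 has 5 significant figures; 0.0897 has 3.
Division/multiplication keeps the fewest: 3 significant figures.
Rounded: 1.93 × 10³ g/mol.

1.93 × 10³ g/mol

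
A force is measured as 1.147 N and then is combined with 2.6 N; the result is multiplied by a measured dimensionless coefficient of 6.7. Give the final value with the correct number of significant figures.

25 N

1.147 N + 2.6 N = 3.747 N; the sum is limited to 1 decimal place (2 s.f.).
Carrying full precision, 3.747 × 6.7 = 25.1049 N; 6.7 has 2 s.f., so the result keeps min(2, 2) = 2 s.f.
Rounded to 2 significant figures: 25 N.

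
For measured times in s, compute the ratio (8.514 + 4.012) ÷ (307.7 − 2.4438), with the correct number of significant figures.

0.04103

8.514 + 4.012 = 12.526, limited to 3 d.p. → 5 s.f.; 307.7 − 2.4438 = 305.2562, limited to 1 d.p. → 4 s.f.
Carrying full precision, 12.526 ÷ 305.2562 = 0.0410343835768…; keep min(5, 4) = 4 s.f.
Rounded to 4 significant figures: 0.04103.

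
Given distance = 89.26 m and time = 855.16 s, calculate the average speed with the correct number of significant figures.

average speed = 89.26 m ÷ 855.16 s = 0.10437812807… m/s.
89.26 has 4 significant figures; 855.16 has 5.
Division/multiplication keeps the fewest: 4 significant figures.
Rounded: 0.1044 m/s.

0.1044 m/s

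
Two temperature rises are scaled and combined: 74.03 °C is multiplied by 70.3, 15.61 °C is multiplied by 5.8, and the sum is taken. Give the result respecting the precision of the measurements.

5.29 × 10^3 °C

74.03 × 70.3 = 5204.309 → 5.20 × 10^3 °C (3 s.f., last digit at the 10^1 place).
15.61 × 5.8 = 90.538 → 91 °C (2 s.f., last digit at the 10^0 place).
Sum: 5294.847 °C; keep the coarser place, 10^1.
Result: 5.29 × 10^3 °C.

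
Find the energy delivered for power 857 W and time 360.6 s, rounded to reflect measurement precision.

energy delivered = 857 W × 360.6 s = 309034.2 J.
857 has 3 significant figures; 360.6 has 4.
Division/multiplication keeps the fewest: 3 significant figures.
Rounded: 3.09 × 10⁵ J.

3.09 × 10⁵ J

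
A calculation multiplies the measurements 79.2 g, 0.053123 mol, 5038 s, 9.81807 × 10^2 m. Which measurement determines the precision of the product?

79.2 g

79.2 g → 3 s.f.; 0.053123 mol → 5 s.f.; 5038 s → 4 s.f.; 9.81807 × 10^2 m → 6 s.f.
The fewest is 3 significant figures, from 79.2 g.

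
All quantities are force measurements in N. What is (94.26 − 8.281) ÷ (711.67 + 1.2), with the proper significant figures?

0.1206

94.26 − 8.281 = 85.979, limited to 2 d.p. → 4 s.f.; 711.67 + 1.2 = 712.87, limited to 1 d.p. → 4 s.f.
Carrying full precision, 85.979 ÷ 712.87 = 0.120609648323…; keep min(4, 4) = 4 s.f.
Rounded to 4 significant figures: 0.1206.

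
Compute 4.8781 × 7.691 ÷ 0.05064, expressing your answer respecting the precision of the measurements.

740.9

4.8781 × 7.691 ÷ 0.05064 = 740.866253949…
Multiplication/division keeps the fewest significant figures: 4.8781 → 5 s.f., 7.691 → 4 s.f., 0.05064 → 4 s.f.; limit is 4.
Rounded to 4 significant figures: 740.9.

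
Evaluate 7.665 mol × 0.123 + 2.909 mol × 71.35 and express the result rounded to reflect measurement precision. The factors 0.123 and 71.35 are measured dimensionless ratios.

7.665 × 0.123 = 0.942795 → 0.943 mol (3 s.f., last digit at the 10^-3 place).
2.909 × 71.35 = 207.55715 → 207.6 mol (4 s.f., last digit at the 10^-1 place).
Sum: 208.499945 mol; keep the coarser place, 10^-1.
Result: 208.5 mol.

208.5 mol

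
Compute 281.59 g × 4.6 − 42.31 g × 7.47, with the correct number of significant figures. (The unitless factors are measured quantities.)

1.0 × 10³ g

281.59 × 4.6 = 1295.314 → 1.3 × 10³ g (2 s.f., last digit at the 10^2 place).
42.31 × 7.47 = 316.0557 → 316 g (3 s.f., last digit at the 10^0 place).
Difference: 979.2583 g; keep the coarser place, 10^2.
Result: 1.0 × 10³ g.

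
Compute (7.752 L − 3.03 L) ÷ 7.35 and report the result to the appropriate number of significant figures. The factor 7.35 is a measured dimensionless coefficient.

7.752 L − 3.03 L = 4.722 L; the difference is limited to 2 decimal places (3 s.f.).
Carrying full precision, 4.722 ÷ 7.35 = 0.642448979592… L; 7.35 has 3 s.f., so the result keeps min(3, 3) = 3 s.f.
Rounded to 3 significant figures: 0.642 L.

0.642 L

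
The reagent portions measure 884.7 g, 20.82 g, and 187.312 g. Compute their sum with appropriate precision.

1.0928 × 10^3 g

884.7 g + 20.82 g + 187.312 g = 1092.832 g.
Addition/subtraction keeps the fewest decimal places: 884.7 → 1 decimal place, 20.82 → 2 decimal places, 187.312 → 3 decimal places; limit is 1.
Rounded to 1 decimal place: 1.0928 × 10^3 g.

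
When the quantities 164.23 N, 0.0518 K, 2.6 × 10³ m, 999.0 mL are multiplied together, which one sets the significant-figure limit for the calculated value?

164.23 N → 5 s.f.; 0.0518 K → 3 s.f.; 2.6 × 10³ m → 2 s.f.; 999.0 mL → 4 s.f.
The fewest is 2 significant figures, from 2.6 × 10³ m.

2.6 × 10³ m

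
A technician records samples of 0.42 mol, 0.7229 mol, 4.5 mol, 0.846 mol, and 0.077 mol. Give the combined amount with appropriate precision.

6.6 mol

0.42 mol + 0.7229 mol + 4.5 mol + 0.846 mol + 0.077 mol = 6.5659 mol.
Addition/subtraction keeps the fewest decimal places: 0.42 → 2 decimal places, 0.7229 → 4 decimal places, 4.5 → 1 decimal place, 0.846 → 3 decimal places, 0.077 → 3 decimal places; limit is 1.
Rounded to 1 decimal place: 6.6 mol.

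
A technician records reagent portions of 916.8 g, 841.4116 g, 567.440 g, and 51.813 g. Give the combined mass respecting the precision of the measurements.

2377.5 g

916.8 g + 841.4116 g + 567.440 g + 51.813 g = 2377.4646 g.
Addition/subtraction keeps the fewest decimal places: 916.8 → 1 decimal place, 841.4116 → 4 decimal places, 567.440 → 3 decimal places, 51.813 → 3 decimal places; limit is 1.
Rounded to 1 decimal place: 2377.5 g.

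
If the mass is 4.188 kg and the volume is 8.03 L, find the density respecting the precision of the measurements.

5.22 × 10⁻¹ kg/L

density = 4.188 kg ÷ 8.03 L = 0.521544209215… kg/L.
4.188 has 4 significant figures; 8.03 has 3.
Division/multiplication keeps the fewest: 3 significant figures.
Rounded: 5.22 × 10⁻¹ kg/L.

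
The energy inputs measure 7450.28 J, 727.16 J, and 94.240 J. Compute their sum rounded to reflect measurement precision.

8271.68 J

7450.28 J + 727.16 J + 94.240 J = 8271.680 J.
Addition/subtraction keeps the fewest decimal places: 7450.28 → 2 decimal places, 727.16 → 2 decimal places, 94.240 → 3 decimal places; limit is 2.
Rounded to 2 decimal places: 8271.68 J.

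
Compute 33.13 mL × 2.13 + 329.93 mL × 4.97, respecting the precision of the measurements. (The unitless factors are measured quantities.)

33.13 × 2.13 = 70.5669 → 70.6 mL (3 s.f., last digit at the 10^-1 place).
329.93 × 4.97 = 1639.7521 → 1.64 × 10^3 mL (3 s.f., last digit at the 10^1 place).
Sum: 1710.319 mL; keep the coarser place, 10^1.
Result: 1.71 × 10^3 mL.

1.71 × 10^3 mL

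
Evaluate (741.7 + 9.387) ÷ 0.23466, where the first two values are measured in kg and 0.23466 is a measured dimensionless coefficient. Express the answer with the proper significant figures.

3201 kg

741.7 kg + 9.387 kg = 751.087 kg; the sum is limited to 1 decimal place (4 s.f.).
Carrying full precision, 751.087 ÷ 0.23466 = 3200.74575982… kg; 0.23466 has 5 s.f., so the result keeps min(4, 5) = 4 s.f.
Rounded to 4 significant figures: 3201 kg.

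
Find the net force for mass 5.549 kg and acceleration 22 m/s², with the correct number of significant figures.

1.2 × 10^2 N

net force = 5.549 kg × 22 m/s² = 122.078 N.
5.549 has 4 significant figures; 22 has 2.
Division/multiplication keeps the fewest: 2 significant figures.
Rounded: 1.2 × 10^2 N.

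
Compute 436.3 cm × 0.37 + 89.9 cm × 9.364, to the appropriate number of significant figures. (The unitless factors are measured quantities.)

1.00 × 10³ cm

436.3 × 0.37 = 161.431 → 1.6 × 10² cm (2 s.f., last digit at the 10^1 place).
89.9 × 9.364 = 841.8236 → 842 cm (3 s.f., last digit at the 10^0 place).
Sum: 1003.2546 cm; keep the coarser place, 10^1.
Result: 1.00 × 10³ cm.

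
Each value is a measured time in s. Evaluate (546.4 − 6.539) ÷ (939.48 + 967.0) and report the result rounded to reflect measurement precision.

546.4 − 6.539 = 539.861, limited to 1 d.p. → 4 s.f.; 939.48 + 967.0 = 1906.48, limited to 1 d.p. → 5 s.f.
Carrying full precision, 539.861 ÷ 1906.48 = 0.283171604213…; keep min(4, 5) = 4 s.f.
Rounded to 4 significant figures: 0.2832.

0.2832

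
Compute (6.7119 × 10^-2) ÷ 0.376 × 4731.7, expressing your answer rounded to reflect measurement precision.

(6.7119 × 10^-2) ÷ 0.376 × 4731.7 = 844.646202926…
Multiplication/division keeps the fewest significant figures: 6.7119 × 10^-2 → 5 s.f., 0.376 → 3 s.f., 4731.7 → 5 s.f.; limit is 3.
Rounded to 3 significant figures: 8.45 × 10^2.

8.45 × 10^2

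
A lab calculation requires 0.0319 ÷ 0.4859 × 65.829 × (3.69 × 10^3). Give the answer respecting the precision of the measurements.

0.0319 ÷ 0.4859 × 65.829 × (3.69 × 10^3) = 15947.3089504…
Multiplication/division keeps the fewest significant figures: 0.0319 → 3 s.f., 0.4859 → 4 s.f., 65.829 → 5 s.f., 3.69 × 10^3 → 3 s.f.; limit is 3.
Rounded to 3 significant figures: 1.59 × 10^4.

1.59 × 10^4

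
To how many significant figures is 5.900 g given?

4

5.900: trailing zeros after a decimal point are significant.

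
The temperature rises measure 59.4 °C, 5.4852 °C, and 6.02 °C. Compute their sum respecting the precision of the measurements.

59.4 °C + 5.4852 °C + 6.02 °C = 70.9052 °C.
Addition/subtraction keeps the fewest decimal places: 59.4 → 1 decimal place, 5.4852 → 4 decimal places, 6.02 → 2 decimal places; limit is 1.
Rounded to 1 decimal place: 70.9 °C.

70.9 °C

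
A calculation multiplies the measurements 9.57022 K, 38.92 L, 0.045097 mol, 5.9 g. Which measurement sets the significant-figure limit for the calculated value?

5.9 g

9.57022 K → 6 s.f.; 38.92 L → 4 s.f.; 0.045097 mol → 5 s.f.; 5.9 g → 2 s.f.
The fewest is 2 significant figures, from 5.9 g.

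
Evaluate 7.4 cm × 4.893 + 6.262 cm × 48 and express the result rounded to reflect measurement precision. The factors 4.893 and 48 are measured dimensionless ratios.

7.4 × 4.893 = 36.2082 → 36 cm (2 s.f., last digit at the 10^0 place).
6.262 × 48 = 300.576 → 3.0 × 10^2 cm (2 s.f., last digit at the 10^1 place).
Sum: 336.7842 cm; keep the coarser place, 10^1.
Result: 3.4 × 10^2 cm.

3.4 × 10^2 cm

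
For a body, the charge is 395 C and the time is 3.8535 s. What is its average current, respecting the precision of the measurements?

103 A

average current = 395 C ÷ 3.8535 s = 102.504216946… A.
395 has 3 significant figures; 3.8535 has 5.
Division/multiplication keeps the fewest: 3 significant figures.
Rounded: 103 A.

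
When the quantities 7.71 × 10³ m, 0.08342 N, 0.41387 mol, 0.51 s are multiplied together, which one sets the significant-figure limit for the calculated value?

0.51 s

7.71 × 10³ m → 3 s.f.; 0.08342 N → 4 s.f.; 0.41387 mol → 5 s.f.; 0.51 s → 2 s.f.
The fewest is 2 significant figures, from 0.51 s.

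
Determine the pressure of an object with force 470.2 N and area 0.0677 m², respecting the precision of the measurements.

pressure = 470.2 N ÷ 0.0677 m² = 6945.34711965… Pa.
470.2 has 4 significant figures; 0.0677 has 3.
Division/multiplication keeps the fewest: 3 significant figures.
Rounded: 6.95 × 10^3 Pa.

6.95 × 10^3 Pa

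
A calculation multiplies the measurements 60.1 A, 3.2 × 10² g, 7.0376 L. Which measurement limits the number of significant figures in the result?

3.2 × 10² g

60.1 A → 3 s.f.; 3.2 × 10² g → 2 s.f.; 7.0376 L → 5 s.f.
The fewest is 2 significant figures, from 3.2 × 10² g.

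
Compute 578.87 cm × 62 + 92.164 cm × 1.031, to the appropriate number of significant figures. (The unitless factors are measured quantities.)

578.87 × 62 = 35889.94 → 3.6 × 10^4 cm (2 s.f., last digit at the 10^3 place).
92.164 × 1.031 = 95.021084 → 95.02 cm (4 s.f., last digit at the 10^-2 place).
Sum: 35984.961084 cm; keep the coarser place, 10^3.
Result: 3.6 × 10^4 cm.

3.6 × 10^4 cm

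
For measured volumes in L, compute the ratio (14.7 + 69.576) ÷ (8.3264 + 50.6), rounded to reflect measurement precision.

1.43

14.7 + 69.576 = 84.276, limited to 1 d.p. → 3 s.f.; 8.3264 + 50.6 = 58.9264, limited to 1 d.p. → 3 s.f.
Carrying full precision, 84.276 ÷ 58.9264 = 1.43019088219…; keep min(3, 3) = 3 s.f.
Rounded to 3 significant figures: 1.43.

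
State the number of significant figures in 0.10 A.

2

0.10: leading zeros are not significant; trailing zeros after a decimal point are significant.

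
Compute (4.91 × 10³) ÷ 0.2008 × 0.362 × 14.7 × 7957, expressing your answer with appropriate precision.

(4.91 × 10³) ÷ 0.2008 × 0.362 × 14.7 × 7957 = 1.03536396822 × 10^9…
Multiplication/division keeps the fewest significant figures: 4.91 × 10³ → 3 s.f., 0.2008 → 4 s.f., 0.362 → 3 s.f., 14.7 → 3 s.f., 7957 → 4 s.f.; limit is 3.
Rounded to 3 significant figures: 1.04 × 10⁹.

1.04 × 10⁹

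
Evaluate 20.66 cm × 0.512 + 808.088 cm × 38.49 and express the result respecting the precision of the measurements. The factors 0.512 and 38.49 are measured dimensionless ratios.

3.111 × 10^4 cm

20.66 × 0.512 = 10.57792 → 10.6 cm (3 s.f., last digit at the 10^-1 place).
808.088 × 38.49 = 31103.30712 → 3.110 × 10^4 cm (4 s.f., last digit at the 10^1 place).
Sum: 31113.88504 cm; keep the coarser place, 10^1.
Result: 3.111 × 10^4 cm.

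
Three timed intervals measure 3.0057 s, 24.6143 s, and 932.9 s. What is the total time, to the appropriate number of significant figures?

3.0057 s + 24.6143 s + 932.9 s = 960.5200 s.
Addition/subtraction keeps the fewest decimal places: 3.0057 → 4 decimal places, 24.6143 → 4 decimal places, 932.9 → 1 decimal place; limit is 1.
Rounded to 1 decimal place: 960.5 s.

960.5 s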